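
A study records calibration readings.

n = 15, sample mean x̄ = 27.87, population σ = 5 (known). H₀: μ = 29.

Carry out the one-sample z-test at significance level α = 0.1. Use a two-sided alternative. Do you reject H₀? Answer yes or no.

reject H₀: no

SE = σ/√n = 5/√15 = 1.2910
z = (x̄−μ₀)/SE = (27.87−29)/1.2910 = -0.8753
p-value (two-sided) = 0.38141
At α=0.1: p ≥ α → fail to reject H₀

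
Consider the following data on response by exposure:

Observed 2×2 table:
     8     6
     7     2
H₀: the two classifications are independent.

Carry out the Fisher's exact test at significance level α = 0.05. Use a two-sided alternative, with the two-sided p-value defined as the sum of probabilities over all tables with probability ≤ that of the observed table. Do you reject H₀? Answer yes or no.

reject H₀: no

Margins: r₁=14, r₂=9, c₁=15, c₂=8, n=23
p_obs = C(14,8)·C(9,7)/C(23,15); sum pmf over tables with pmf ≤ p_obs
p-value (two-sided) = 0.39978
At α=0.05: p ≥ α → fail to reject H₀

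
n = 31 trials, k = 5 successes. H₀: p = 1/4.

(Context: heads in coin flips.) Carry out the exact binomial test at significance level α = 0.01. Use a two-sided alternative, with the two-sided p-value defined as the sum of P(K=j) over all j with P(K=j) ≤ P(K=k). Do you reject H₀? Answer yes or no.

Exact binomial: n=31, k=5, p₀=1/4=0.2500
P(X=j) = C(n,j)·p₀^j·(1−p₀)^(n−j); p = Σ P(X=j) over j with P(X=j) ≤ P(X=5)
p-value (two-sided) = 0.30486
At α=0.01: p ≥ α → fail to reject H₀

reject H₀: no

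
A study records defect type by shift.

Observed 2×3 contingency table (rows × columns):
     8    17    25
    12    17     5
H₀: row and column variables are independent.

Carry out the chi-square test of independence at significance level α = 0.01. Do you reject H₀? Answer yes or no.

Row totals [50, 34], col totals [20, 34, 30], n=84
χ² = (8−11.90)²/11.90 + (17−20.24)²/20.24 + (25−17.86)²/17.86 + (12−8.10)²/8.10 + (17−13.76)²/13.76 + (5−12.14)²/12.14 = 11.5031
df = 2
p-value (upper-tail) = 0.00318
At α=0.01: p < α → reject H₀

reject H₀: yes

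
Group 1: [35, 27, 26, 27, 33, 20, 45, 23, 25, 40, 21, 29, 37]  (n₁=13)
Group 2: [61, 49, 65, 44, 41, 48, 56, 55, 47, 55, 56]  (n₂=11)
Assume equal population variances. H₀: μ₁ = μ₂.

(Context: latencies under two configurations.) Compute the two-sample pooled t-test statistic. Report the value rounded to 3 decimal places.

x̄₁=29.846, s₁=7.625, n₁=13
x̄₂=52.455, s₂=7.299, n₂=11
s_p² = [12·7.625² + 10·7.299²]/22 = 55.9282
SE = √(s_p²·(1/13+1/11)) = 3.0637
t = (29.846−52.455)/3.0637 = -7.3793
df = 22

test statistic = -7.379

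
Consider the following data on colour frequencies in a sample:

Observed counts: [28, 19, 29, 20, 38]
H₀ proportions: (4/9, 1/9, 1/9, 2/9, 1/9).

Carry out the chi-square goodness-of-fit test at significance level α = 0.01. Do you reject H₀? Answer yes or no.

n = 134; E_i = n·p_i = [59.56, 14.89, 14.89, 29.78, 14.89]
χ² = (28−59.56)²/59.56 + (19−14.89)²/14.89 + (29−14.89)²/14.89 + (20−29.78)²/29.78 + (38−14.89)²/14.89 = 70.3134
df = 4
p-value (upper-tail) = 0.00000
At α=0.01: p < α → reject H₀

reject H₀: yes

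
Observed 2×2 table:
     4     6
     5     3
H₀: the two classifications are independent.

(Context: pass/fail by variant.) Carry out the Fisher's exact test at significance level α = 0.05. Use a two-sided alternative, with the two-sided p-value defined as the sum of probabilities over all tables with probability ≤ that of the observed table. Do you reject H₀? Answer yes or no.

Margins: r₁=10, r₂=8, c₁=9, c₂=9, n=18
p_obs = C(10,4)·C(8,5)/C(18,9); sum pmf over tables with pmf ≤ p_obs
p-value (two-sided) = 0.63719
At α=0.05: p ≥ α → fail to reject H₀

reject H₀: no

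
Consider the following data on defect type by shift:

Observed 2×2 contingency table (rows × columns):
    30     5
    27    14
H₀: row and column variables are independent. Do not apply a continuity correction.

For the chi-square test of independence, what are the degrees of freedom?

df = (r−1)(c−1) = (2−1)·(2−1) = 1

degrees of freedom = 1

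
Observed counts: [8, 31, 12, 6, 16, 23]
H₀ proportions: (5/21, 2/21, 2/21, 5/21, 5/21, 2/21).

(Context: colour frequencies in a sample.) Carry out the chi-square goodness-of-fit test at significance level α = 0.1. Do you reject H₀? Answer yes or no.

reject H₀: yes

n = 96; E_i = n·p_i = [22.86, 9.14, 9.14, 22.86, 22.86, 9.14]
χ² = (8−22.86)²/22.86 + (31−9.14)²/9.14 + (12−9.14)²/9.14 + (6−22.86)²/22.86 + (16−22.86)²/22.86 + (23−9.14)²/9.14 = 98.2938
df = 5
p-value (upper-tail) = 0.00000
At α=0.1: p < α → reject H₀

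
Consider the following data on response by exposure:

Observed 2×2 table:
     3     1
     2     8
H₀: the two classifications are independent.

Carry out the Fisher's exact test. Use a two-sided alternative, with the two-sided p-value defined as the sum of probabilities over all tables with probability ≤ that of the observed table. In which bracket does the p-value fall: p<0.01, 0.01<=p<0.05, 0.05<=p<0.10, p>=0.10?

Margins: r₁=4, r₂=10, c₁=5, c₂=9, n=14
p_obs = C(4,3)·C(10,2)/C(14,5); sum pmf over tables with pmf ≤ p_obs
p-value (two-sided) = 0.09491
→ bracket: 0.05<=p<0.10

p-value bracket: 0.05<=p<0.10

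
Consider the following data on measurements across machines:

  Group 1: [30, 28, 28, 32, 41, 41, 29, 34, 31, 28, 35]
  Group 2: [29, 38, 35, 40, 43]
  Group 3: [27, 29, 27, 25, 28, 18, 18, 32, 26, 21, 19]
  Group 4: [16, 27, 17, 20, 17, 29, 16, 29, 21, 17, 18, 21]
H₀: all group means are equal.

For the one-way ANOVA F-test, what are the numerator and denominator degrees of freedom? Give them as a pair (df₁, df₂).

degrees of freedom = [3, 35]

k = 4 groups, N = 39 total
df = (k−1, N−k) = (4−1, 39−4) = (3, 35)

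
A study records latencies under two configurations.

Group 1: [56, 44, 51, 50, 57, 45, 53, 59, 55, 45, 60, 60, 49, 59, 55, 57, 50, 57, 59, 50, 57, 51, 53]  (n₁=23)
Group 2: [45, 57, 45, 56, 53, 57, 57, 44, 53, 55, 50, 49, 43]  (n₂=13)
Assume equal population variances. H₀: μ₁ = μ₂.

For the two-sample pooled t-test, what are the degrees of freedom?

df = n₁ + n₂ − 2 = 23 + 13 − 2 = 34

degrees of freedom = 34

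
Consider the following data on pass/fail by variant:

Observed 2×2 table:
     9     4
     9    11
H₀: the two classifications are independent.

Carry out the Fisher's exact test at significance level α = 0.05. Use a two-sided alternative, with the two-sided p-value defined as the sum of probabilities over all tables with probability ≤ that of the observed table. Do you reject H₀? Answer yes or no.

reject H₀: no

Margins: r₁=13, r₂=20, c₁=18, c₂=15, n=33
p_obs = C(13,9)·C(20,9)/C(33,18); sum pmf over tables with pmf ≤ p_obs
p-value (two-sided) = 0.28442
At α=0.05: p ≥ α → fail to reject H₀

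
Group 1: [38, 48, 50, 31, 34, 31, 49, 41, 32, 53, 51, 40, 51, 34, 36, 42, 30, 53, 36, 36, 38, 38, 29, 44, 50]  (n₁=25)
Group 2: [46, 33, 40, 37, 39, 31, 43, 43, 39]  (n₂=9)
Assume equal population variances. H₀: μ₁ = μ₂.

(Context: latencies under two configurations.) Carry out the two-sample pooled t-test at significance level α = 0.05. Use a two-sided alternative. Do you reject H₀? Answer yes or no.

x̄₁=40.600, s₁=7.948, n₁=25
x̄₂=39.000, s₂=4.822, n₂=9
s_p² = [24·7.948² + 8·4.822²]/32 = 53.1875
SE = √(s_p²·(1/25+1/9)) = 2.8350
t = (40.600−39.000)/2.8350 = 0.5644
df = 32
p-value (two-sided) = 0.57643
At α=0.05: p ≥ α → fail to reject H₀

reject H₀: no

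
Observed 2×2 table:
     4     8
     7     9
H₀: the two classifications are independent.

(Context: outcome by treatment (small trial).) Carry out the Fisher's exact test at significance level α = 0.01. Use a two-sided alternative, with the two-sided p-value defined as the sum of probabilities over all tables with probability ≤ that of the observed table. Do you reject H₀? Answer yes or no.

reject H₀: no

Margins: r₁=12, r₂=16, c₁=11, c₂=17, n=28
p_obs = C(12,4)·C(16,7)/C(28,11); sum pmf over tables with pmf ≤ p_obs
p-value (two-sided) = 0.70465
At α=0.01: p ≥ α → fail to reject H₀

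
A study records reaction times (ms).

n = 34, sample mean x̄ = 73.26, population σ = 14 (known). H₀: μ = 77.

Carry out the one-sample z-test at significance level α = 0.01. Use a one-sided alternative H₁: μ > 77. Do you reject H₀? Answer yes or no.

reject H₀: no

SE = σ/√n = 14/√34 = 2.4010
z = (x̄−μ₀)/SE = (73.26−77)/2.4010 = -1.5577
p-value (one-sided, H₁ greater) = 0.94035
At α=0.01: p ≥ α → fail to reject H₀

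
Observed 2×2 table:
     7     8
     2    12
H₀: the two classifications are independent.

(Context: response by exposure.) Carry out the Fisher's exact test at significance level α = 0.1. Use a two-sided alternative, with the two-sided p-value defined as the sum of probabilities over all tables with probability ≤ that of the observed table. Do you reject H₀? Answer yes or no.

Margins: r₁=15, r₂=14, c₁=9, c₂=20, n=29
p_obs = C(15,7)·C(14,2)/C(29,9); sum pmf over tables with pmf ≤ p_obs
p-value (two-sided) = 0.10865
At α=0.1: p ≥ α → fail to reject H₀

reject H₀: no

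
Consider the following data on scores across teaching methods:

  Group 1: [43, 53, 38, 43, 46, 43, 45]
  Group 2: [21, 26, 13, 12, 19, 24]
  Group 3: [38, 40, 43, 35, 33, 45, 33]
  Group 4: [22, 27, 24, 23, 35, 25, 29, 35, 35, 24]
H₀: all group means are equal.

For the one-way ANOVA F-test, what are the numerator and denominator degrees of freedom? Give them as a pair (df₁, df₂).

degrees of freedom = [3, 26]

k = 4 groups, N = 30 total
df = (k−1, N−k) = (4−1, 30−4) = (3, 26)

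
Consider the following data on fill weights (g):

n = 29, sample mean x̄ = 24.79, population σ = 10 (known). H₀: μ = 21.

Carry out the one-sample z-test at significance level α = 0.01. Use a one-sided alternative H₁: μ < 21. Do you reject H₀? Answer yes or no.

SE = σ/√n = 10/√29 = 1.8570
z = (x̄−μ₀)/SE = (24.79−21)/1.8570 = 2.0410
p-value (one-sided, H₁ less) = 0.97937
At α=0.01: p ≥ α → fail to reject H₀

reject H₀: no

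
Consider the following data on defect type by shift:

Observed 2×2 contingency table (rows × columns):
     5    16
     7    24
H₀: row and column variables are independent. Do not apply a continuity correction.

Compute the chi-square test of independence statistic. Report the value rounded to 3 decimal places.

Row totals [21, 31], col totals [12, 40], n=52
χ² = (5−4.85)²/4.85 + (16−16.15)²/16.15 + (7−7.15)²/7.15 + (24−23.85)²/23.85 = 0.0107
df = 1

test statistic = 0.011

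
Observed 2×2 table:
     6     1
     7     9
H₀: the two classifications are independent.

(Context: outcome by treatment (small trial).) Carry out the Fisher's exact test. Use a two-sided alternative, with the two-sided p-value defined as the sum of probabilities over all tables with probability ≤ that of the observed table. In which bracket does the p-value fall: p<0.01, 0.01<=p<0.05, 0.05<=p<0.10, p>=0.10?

Margins: r₁=7, r₂=16, c₁=13, c₂=10, n=23
p_obs = C(7,6)·C(16,7)/C(23,13); sum pmf over tables with pmf ≤ p_obs
p-value (two-sided) = 0.08862
→ bracket: 0.05<=p<0.10

p-value bracket: 0.05<=p<0.10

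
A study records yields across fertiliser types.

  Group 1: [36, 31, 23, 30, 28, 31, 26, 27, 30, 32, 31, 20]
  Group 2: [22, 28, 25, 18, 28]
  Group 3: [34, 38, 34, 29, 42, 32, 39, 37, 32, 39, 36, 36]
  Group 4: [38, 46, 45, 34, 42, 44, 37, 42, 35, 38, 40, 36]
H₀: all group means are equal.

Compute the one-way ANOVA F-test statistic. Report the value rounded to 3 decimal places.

test statistic = 25.246

Group means [28.75, 24.20, 35.67, 39.75], grand mean 33.439
SSB = Σnᵢ(x̄ᵢ−x̄)² = 1228.131; SSW = ΣΣ(x−x̄ᵢ)² = 599.967
MSB = 1228.131/3 = 409.3770; MSW = 599.967/37 = 16.2153
F = MSB/MSW = 25.2463
df = (3, 37)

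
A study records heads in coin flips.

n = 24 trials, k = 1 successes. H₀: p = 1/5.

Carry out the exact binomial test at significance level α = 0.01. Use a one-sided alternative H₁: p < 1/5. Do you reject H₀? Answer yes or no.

Exact binomial: n=24, k=1, p₀=1/5=0.2000
P(X≤1) from Σ C(n,i)·p₀^i·(1−p₀)^(n−i)
p-value (one-sided, H₁ less) = 0.03306
At α=0.01: p ≥ α → fail to reject H₀

reject H₀: no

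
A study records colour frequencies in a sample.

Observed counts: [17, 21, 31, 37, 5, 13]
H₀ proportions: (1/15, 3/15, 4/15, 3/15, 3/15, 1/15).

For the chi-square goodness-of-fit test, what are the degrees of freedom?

degrees of freedom = 5

df = k − 1 = 6 − 1 = 5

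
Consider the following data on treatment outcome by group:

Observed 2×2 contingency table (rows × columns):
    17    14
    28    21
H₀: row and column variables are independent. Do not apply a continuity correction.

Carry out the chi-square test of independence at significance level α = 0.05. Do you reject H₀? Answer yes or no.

reject H₀: no

Row totals [31, 49], col totals [45, 35], n=80
χ² = (17−17.44)²/17.44 + (14−13.56)²/13.56 + (28−27.56)²/27.56 + (21−21.44)²/21.44 = 0.0410
df = 1
p-value (upper-tail) = 0.83961
At α=0.05: p ≥ α → fail to reject H₀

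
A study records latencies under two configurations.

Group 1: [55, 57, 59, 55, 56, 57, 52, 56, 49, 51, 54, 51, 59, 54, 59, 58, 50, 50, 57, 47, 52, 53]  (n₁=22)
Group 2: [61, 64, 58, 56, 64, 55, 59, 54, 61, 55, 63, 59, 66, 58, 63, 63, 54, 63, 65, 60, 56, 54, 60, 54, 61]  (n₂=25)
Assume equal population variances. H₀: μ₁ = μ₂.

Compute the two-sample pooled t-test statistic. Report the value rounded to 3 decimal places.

x̄₁=54.136, s₁=3.523, n₁=22
x̄₂=59.440, s₂=3.874, n₂=25
s_p² = [21·3.523² + 24·3.874²]/45 = 13.7945
SE = √(s_p²·(1/22+1/25)) = 1.0857
t = (54.136−59.440)/1.0857 = -4.8849
df = 45

test statistic = -4.885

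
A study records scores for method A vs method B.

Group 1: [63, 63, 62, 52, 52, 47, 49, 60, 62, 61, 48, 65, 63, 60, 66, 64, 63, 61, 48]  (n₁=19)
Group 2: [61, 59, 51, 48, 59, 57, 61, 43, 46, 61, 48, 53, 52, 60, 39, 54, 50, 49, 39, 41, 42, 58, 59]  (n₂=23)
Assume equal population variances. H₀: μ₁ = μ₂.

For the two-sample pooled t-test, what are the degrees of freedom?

degrees of freedom = 40

df = n₁ + n₂ − 2 = 19 + 23 − 2 = 40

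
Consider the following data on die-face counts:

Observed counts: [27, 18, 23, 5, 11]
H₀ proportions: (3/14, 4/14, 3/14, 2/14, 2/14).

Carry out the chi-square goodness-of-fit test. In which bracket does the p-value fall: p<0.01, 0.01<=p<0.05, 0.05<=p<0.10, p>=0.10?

p-value bracket: 0.01<=p<0.05

n = 84; E_i = n·p_i = [18.00, 24.00, 18.00, 12.00, 12.00]
χ² = (27−18.00)²/18.00 + (18−24.00)²/24.00 + (23−18.00)²/18.00 + (5−12.00)²/12.00 + (11−12.00)²/12.00 = 11.5556
df = 4
p-value (upper-tail) = 0.02098
→ bracket: 0.01<=p<0.05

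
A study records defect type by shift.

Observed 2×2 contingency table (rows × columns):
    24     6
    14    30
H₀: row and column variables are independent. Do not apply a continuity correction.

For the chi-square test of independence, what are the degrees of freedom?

degrees of freedom = 1

df = (r−1)(c−1) = (2−1)·(2−1) = 1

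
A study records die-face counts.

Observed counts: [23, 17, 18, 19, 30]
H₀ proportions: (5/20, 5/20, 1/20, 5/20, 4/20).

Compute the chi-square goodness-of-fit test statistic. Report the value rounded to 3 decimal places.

test statistic = 39.692

n = 107; E_i = n·p_i = [26.75, 26.75, 5.35, 26.75, 21.40]
χ² = (23−26.75)²/26.75 + (17−26.75)²/26.75 + (18−5.35)²/5.35 + (19−26.75)²/26.75 + (30−21.40)²/21.40 = 39.6916
df = 4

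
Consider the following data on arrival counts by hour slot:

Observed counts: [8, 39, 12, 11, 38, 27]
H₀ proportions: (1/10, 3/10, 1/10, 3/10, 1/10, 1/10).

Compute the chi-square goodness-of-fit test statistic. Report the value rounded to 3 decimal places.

test statistic = 81.914

n = 135; E_i = n·p_i = [13.50, 40.50, 13.50, 40.50, 13.50, 13.50]
χ² = (8−13.50)²/13.50 + (39−40.50)²/40.50 + (12−13.50)²/13.50 + (11−40.50)²/40.50 + (38−13.50)²/13.50 + (27−13.50)²/13.50 = 81.9136
df = 5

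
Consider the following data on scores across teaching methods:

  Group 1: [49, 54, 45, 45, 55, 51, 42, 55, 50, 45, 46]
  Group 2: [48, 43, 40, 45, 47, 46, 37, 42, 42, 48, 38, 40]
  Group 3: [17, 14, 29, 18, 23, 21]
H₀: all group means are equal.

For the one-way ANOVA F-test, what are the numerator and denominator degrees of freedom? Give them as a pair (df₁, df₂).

degrees of freedom = [2, 26]

k = 3 groups, N = 29 total
df = (k−1, N−k) = (3−1, 29−3) = (2, 26)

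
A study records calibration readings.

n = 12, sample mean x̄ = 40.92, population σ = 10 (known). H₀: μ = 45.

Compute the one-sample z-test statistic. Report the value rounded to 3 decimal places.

test statistic = -1.413

SE = σ/√n = 10/√12 = 2.8868
z = (x̄−μ₀)/SE = (40.92−45)/2.8868 = -1.4134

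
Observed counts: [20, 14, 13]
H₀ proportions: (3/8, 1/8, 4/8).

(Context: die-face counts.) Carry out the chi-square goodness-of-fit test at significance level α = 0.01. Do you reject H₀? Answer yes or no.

reject H₀: yes

n = 47; E_i = n·p_i = [17.62, 5.88, 23.50]
χ² = (20−17.62)²/17.62 + (14−5.88)²/5.88 + (13−23.50)²/23.50 = 16.2482
df = 2
p-value (upper-tail) = 0.00030
At α=0.01: p < α → reject H₀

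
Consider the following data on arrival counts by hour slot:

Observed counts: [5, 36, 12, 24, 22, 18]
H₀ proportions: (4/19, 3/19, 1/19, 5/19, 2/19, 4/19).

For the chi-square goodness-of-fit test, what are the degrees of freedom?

df = k − 1 = 6 − 1 = 5

degrees of freedom = 5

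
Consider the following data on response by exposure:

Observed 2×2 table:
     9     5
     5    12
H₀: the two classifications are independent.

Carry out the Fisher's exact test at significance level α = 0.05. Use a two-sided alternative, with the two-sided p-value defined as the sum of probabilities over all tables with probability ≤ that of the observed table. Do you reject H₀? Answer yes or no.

Margins: r₁=14, r₂=17, c₁=14, c₂=17, n=31
p_obs = C(14,9)·C(17,5)/C(31,14); sum pmf over tables with pmf ≤ p_obs
p-value (two-sided) = 0.07592
At α=0.05: p ≥ α → fail to reject H₀

reject H₀: no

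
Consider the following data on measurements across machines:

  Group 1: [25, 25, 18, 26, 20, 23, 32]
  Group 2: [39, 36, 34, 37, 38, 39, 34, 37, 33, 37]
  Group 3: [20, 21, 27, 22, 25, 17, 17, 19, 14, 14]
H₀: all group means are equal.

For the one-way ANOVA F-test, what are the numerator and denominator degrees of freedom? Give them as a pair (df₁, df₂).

degrees of freedom = [2, 24]

k = 3 groups, N = 27 total
df = (k−1, N−k) = (3−1, 27−3) = (2, 24)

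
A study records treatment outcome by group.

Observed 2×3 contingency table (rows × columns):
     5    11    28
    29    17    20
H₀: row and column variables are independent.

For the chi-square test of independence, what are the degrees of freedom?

df = (r−1)(c−1) = (2−1)·(3−1) = 2

degrees of freedom = 2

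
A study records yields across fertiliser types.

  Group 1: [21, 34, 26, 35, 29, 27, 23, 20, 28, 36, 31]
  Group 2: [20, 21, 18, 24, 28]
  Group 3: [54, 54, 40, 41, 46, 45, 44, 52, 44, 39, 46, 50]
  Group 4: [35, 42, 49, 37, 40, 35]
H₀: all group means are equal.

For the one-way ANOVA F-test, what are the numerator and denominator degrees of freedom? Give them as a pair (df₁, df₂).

k = 4 groups, N = 34 total
df = (k−1, N−k) = (4−1, 34−4) = (3, 30)

degrees of freedom = [3, 30]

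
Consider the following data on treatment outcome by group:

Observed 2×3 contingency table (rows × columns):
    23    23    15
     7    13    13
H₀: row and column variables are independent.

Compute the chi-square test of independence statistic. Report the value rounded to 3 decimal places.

Row totals [61, 33], col totals [30, 36, 28], n=94
χ² = (23−19.47)²/19.47 + (23−23.36)²/23.36 + (15−18.17)²/18.17 + (7−10.53)²/10.53 + (13−12.64)²/12.64 + (13−9.83)²/9.83 = 3.4167
df = 2

test statistic = 3.417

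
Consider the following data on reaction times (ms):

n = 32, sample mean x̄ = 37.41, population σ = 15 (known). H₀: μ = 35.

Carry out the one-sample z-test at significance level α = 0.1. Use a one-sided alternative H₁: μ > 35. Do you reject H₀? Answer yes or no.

reject H₀: no

SE = σ/√n = 15/√32 = 2.6517
z = (x̄−μ₀)/SE = (37.41−35)/2.6517 = 0.9089
p-value (one-sided, H₁ greater) = 0.18171
At α=0.1: p ≥ α → fail to reject H₀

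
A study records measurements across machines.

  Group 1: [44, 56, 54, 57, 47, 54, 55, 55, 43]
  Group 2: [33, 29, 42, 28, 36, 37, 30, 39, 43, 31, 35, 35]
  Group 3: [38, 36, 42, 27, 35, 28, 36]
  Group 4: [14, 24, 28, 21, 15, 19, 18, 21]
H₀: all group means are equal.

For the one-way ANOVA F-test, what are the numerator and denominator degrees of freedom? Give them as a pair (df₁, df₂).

k = 4 groups, N = 36 total
df = (k−1, N−k) = (4−1, 36−4) = (3, 32)

degrees of freedom = [3, 32]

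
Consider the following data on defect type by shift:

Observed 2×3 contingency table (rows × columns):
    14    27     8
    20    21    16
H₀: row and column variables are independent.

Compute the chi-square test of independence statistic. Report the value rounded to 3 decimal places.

Row totals [49, 57], col totals [34, 48, 24], n=106
χ² = (14−15.72)²/15.72 + (27−22.19)²/22.19 + (8−11.09)²/11.09 + (20−18.28)²/18.28 + (21−25.81)²/25.81 + (16−12.91)²/12.91 = 3.8939
df = 2

test statistic = 3.894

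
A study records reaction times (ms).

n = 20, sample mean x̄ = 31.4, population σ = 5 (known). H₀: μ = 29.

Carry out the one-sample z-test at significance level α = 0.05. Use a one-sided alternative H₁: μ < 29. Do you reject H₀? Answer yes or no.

SE = σ/√n = 5/√20 = 1.1180
z = (x̄−μ₀)/SE = (31.4−29)/1.1180 = 2.1466
p-value (one-sided, H₁ less) = 0.98409
At α=0.05: p ≥ α → fail to reject H₀

reject H₀: no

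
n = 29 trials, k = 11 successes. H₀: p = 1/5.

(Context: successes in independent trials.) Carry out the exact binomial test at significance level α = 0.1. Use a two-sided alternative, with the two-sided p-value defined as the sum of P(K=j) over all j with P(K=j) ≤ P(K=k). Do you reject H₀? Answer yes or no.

Exact binomial: n=29, k=11, p₀=1/5=0.2000
P(X=j) = C(n,j)·p₀^j·(1−p₀)^(n−j); p = Σ P(X=j) over j with P(X=j) ≤ P(X=11)
p-value (two-sided) = 0.03247
At α=0.1: p < α → reject H₀

reject H₀: yes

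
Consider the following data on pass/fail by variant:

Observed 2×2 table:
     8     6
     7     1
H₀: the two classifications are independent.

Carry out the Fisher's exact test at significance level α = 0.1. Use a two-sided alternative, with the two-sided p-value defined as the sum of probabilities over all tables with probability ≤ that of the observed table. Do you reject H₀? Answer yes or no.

reject H₀: no

Margins: r₁=14, r₂=8, c₁=15, c₂=7, n=22
p_obs = C(14,8)·C(8,7)/C(22,15); sum pmf over tables with pmf ≤ p_obs
p-value (two-sided) = 0.19322
At α=0.1: p ≥ α → fail to reject H₀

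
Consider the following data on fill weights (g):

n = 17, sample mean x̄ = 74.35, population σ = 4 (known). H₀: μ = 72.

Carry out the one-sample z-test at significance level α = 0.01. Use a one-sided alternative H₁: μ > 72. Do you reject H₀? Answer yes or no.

reject H₀: yes

SE = σ/√n = 4/√17 = 0.9701
z = (x̄−μ₀)/SE = (74.35−72)/0.9701 = 2.4223
p-value (one-sided, H₁ greater) = 0.00771
At α=0.01: p < α → reject H₀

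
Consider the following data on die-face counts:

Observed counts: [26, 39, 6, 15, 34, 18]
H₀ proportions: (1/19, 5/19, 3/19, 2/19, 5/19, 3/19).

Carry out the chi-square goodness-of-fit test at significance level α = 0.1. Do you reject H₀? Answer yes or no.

n = 138; E_i = n·p_i = [7.26, 36.32, 21.79, 14.53, 36.32, 21.79]
χ² = (26−7.26)²/7.26 + (39−36.32)²/36.32 + (6−21.79)²/21.79 + (15−14.53)²/14.53 + (34−36.32)²/36.32 + (18−21.79)²/21.79 = 60.7978
df = 5
p-value (upper-tail) = 0.00000
At α=0.1: p < α → reject H₀

reject H₀: yes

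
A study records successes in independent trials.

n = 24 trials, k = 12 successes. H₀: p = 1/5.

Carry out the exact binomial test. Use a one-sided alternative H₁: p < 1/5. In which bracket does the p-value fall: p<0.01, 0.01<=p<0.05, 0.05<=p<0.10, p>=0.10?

p-value bracket: p>=0.10

Exact binomial: n=24, k=12, p₀=1/5=0.2000
P(X≤12) from Σ C(n,i)·p₀^i·(1−p₀)^(n−i)
p-value (one-sided, H₁ less) = 0.99978
→ bracket: p>=0.10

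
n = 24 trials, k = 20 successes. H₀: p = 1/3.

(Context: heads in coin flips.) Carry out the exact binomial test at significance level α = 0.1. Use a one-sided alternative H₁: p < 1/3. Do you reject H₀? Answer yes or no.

Exact binomial: n=24, k=20, p₀=1/3=0.3333
P(X≤20) from Σ C(n,i)·p₀^i·(1−p₀)^(n−i)
p-value (one-sided, H₁ less) = 1.00000
At α=0.1: p ≥ α → fail to reject H₀

reject H₀: no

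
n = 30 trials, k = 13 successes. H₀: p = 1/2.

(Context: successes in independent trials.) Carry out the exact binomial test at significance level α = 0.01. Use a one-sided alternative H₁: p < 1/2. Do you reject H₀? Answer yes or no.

Exact binomial: n=30, k=13, p₀=1/2=0.5000
P(X≤13) from Σ C(n,i)·p₀^i·(1−p₀)^(n−i)
p-value (one-sided, H₁ less) = 0.29233
At α=0.01: p ≥ α → fail to reject H₀

reject H₀: no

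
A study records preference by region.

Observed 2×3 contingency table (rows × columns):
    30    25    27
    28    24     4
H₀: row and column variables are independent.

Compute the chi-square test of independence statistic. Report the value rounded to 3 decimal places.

test statistic = 12.706

Row totals [82, 56], col totals [58, 49, 31], n=138
χ² = (30−34.46)²/34.46 + (25−29.12)²/29.12 + (27−18.42)²/18.42 + (28−23.54)²/23.54 + (24−19.88)²/19.88 + (4−12.58)²/12.58 = 12.7064
df = 2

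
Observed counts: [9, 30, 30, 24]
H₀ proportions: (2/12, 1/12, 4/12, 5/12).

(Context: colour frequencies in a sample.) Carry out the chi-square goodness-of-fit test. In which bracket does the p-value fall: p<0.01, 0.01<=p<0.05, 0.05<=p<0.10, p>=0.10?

p-value bracket: p<0.01

n = 93; E_i = n·p_i = [15.50, 7.75, 31.00, 38.75]
χ² = (9−15.50)²/15.50 + (30−7.75)²/7.75 + (30−31.00)²/31.00 + (24−38.75)²/38.75 = 72.2516
df = 3
p-value (upper-tail) = 0.00000
→ bracket: p<0.01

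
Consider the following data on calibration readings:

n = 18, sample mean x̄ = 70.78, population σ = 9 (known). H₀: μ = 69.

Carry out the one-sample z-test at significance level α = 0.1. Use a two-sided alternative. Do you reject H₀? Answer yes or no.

reject H₀: no

SE = σ/√n = 9/√18 = 2.1213
z = (x̄−μ₀)/SE = (70.78−69)/2.1213 = 0.8391
p-value (two-sided) = 0.40141
At α=0.1: p ≥ α → fail to reject H₀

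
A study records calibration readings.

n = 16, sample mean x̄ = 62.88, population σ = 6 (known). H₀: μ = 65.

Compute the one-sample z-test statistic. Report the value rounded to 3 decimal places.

test statistic = -1.413

SE = σ/√n = 6/√16 = 1.5000
z = (x̄−μ₀)/SE = (62.88−65)/1.5000 = -1.4133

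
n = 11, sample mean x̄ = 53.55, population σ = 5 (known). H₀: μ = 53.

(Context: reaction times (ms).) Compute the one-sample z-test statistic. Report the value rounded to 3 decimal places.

SE = σ/√n = 5/√11 = 1.5076
z = (x̄−μ₀)/SE = (53.55−53)/1.5076 = 0.3648

test statistic = 0.365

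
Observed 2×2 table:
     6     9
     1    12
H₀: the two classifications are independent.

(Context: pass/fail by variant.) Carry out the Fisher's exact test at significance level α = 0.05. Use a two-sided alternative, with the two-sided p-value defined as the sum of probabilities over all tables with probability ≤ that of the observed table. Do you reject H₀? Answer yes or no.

Margins: r₁=15, r₂=13, c₁=7, c₂=21, n=28
p_obs = C(15,6)·C(13,1)/C(28,7); sum pmf over tables with pmf ≤ p_obs
p-value (two-sided) = 0.08357
At α=0.05: p ≥ α → fail to reject H₀

reject H₀: no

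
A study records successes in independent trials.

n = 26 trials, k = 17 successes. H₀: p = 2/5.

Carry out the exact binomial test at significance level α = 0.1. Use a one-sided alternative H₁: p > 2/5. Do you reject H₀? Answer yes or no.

Exact binomial: n=26, k=17, p₀=2/5=0.4000
P(X≥17) from Σ C(n,i)·p₀^i·(1−p₀)^(n−i)
p-value (one-sided, H₁ greater) = 0.00786
At α=0.1: p < α → reject H₀

reject H₀: yes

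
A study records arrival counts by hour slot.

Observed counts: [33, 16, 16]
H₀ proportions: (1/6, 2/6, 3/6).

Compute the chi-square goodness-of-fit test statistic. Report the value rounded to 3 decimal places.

test statistic = 55.215

n = 65; E_i = n·p_i = [10.83, 21.67, 32.50]
χ² = (33−10.83)²/10.83 + (16−21.67)²/21.67 + (16−32.50)²/32.50 = 55.2154
df = 2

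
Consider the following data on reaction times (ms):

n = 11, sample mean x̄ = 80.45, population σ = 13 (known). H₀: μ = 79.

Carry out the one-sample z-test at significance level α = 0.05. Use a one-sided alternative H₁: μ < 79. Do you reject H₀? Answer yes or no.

SE = σ/√n = 13/√11 = 3.9196
z = (x̄−μ₀)/SE = (80.45−79)/3.9196 = 0.3699
p-value (one-sided, H₁ less) = 0.64428
At α=0.05: p ≥ α → fail to reject H₀

reject H₀: no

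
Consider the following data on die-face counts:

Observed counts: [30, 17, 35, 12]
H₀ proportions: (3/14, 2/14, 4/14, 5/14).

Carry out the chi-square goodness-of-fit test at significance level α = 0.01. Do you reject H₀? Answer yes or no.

reject H₀: yes

n = 94; E_i = n·p_i = [20.14, 13.43, 26.86, 33.57]
χ² = (30−20.14)²/20.14 + (17−13.43)²/13.43 + (35−26.86)²/26.86 + (12−33.57)²/33.57 = 22.1032
df = 3
p-value (upper-tail) = 0.00006
At α=0.01: p < α → reject H₀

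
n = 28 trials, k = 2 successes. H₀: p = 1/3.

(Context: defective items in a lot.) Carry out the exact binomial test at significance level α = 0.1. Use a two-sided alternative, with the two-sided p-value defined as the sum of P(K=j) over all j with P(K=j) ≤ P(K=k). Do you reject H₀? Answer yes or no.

reject H₀: yes

Exact binomial: n=28, k=2, p₀=1/3=0.3333
P(X=j) = C(n,j)·p₀^j·(1−p₀)^(n−j); p = Σ P(X=j) over j with P(X=j) ≤ P(X=2)
p-value (two-sided) = 0.00207
At α=0.1: p < α → reject H₀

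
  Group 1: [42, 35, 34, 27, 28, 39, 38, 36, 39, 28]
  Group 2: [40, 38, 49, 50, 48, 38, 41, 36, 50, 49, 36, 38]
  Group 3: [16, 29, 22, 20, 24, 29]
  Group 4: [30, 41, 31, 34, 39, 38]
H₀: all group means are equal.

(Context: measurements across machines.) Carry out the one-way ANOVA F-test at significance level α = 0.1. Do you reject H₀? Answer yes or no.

reject H₀: yes

Group means [34.60, 42.75, 23.33, 35.50], grand mean 35.647
SSB = Σnᵢ(x̄ᵢ−x̄)² = 1526.281; SSW = ΣΣ(x−x̄ᵢ)² = 865.483
MSB = 1526.281/3 = 508.7605; MSW = 865.483/30 = 28.8494
F = MSB/MSW = 17.6350
df = (3, 30)
p-value (upper-tail) = 0.00000
At α=0.1: p < α → reject H₀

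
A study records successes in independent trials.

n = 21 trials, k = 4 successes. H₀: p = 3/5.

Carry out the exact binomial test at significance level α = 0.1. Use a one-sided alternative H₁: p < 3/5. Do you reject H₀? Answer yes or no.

Exact binomial: n=21, k=4, p₀=3/5=0.6000
P(X≤4) from Σ C(n,i)·p₀^i·(1−p₀)^(n−i)
p-value (one-sided, H₁ less) = 0.00016
At α=0.1: p < α → reject H₀

reject H₀: yes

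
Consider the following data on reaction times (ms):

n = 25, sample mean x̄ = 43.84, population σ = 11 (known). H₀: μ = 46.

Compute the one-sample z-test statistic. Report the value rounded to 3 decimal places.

test statistic = -0.982

SE = σ/√n = 11/√25 = 2.2000
z = (x̄−μ₀)/SE = (43.84−46)/2.2000 = -0.9818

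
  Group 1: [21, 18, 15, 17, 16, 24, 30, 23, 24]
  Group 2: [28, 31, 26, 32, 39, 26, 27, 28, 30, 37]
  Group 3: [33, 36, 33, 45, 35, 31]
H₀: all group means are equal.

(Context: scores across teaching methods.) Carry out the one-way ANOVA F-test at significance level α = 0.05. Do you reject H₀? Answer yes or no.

reject H₀: yes

Group means [20.89, 30.40, 35.50], grand mean 28.200
SSB = Σnᵢ(x̄ᵢ−x̄)² = 849.211; SSW = ΣΣ(x−x̄ᵢ)² = 494.789
MSB = 849.211/2 = 424.6056; MSW = 494.789/22 = 22.4904
F = MSB/MSW = 18.8794
df = (2, 22)
p-value (upper-tail) = 0.00002
At α=0.05: p < α → reject H₀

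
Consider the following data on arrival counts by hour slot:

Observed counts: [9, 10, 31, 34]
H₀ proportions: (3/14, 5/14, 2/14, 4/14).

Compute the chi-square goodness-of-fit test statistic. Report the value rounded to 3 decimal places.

n = 84; E_i = n·p_i = [18.00, 30.00, 12.00, 24.00]
χ² = (9−18.00)²/18.00 + (10−30.00)²/30.00 + (31−12.00)²/12.00 + (34−24.00)²/24.00 = 52.0833
df = 3

test statistic = 52.083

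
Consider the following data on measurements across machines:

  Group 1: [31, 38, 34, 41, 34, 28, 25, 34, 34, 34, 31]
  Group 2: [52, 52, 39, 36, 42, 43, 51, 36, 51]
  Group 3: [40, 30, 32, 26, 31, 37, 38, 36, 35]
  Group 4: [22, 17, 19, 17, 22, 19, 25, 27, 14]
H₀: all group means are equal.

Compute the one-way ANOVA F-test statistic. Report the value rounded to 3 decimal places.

test statistic = 35.301

Group means [33.09, 44.67, 33.89, 20.22], grand mean 32.974
SSB = Σnᵢ(x̄ᵢ−x̄)² = 2701.620; SSW = ΣΣ(x−x̄ᵢ)² = 867.354
MSB = 2701.620/3 = 900.5400; MSW = 867.354/34 = 25.5104
F = MSB/MSW = 35.3009
df = (3, 34)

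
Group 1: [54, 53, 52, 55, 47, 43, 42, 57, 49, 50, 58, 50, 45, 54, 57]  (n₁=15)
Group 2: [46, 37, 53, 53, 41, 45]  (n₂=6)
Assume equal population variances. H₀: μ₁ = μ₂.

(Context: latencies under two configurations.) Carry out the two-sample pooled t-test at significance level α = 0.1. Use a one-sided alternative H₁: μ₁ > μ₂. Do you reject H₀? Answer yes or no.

reject H₀: yes

x̄₁=51.067, s₁=5.092, n₁=15
x̄₂=45.833, s₂=6.401, n₂=6
s_p² = [14·5.092² + 5·6.401²]/19 = 29.8825
SE = √(s_p²·(1/15+1/6)) = 2.6406
t = (51.067−45.833)/2.6406 = 1.9819
df = 19
p-value (one-sided, H₁ greater) = 0.03107
At α=0.1: p < α → reject H₀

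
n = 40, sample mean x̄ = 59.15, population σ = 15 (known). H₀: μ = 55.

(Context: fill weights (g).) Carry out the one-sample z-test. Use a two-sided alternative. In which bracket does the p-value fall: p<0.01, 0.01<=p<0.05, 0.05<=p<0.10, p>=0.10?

SE = σ/√n = 15/√40 = 2.3717
z = (x̄−μ₀)/SE = (59.15−55)/2.3717 = 1.7498
p-value (two-sided) = 0.08015
→ bracket: 0.05<=p<0.10

p-value bracket: 0.05<=p<0.10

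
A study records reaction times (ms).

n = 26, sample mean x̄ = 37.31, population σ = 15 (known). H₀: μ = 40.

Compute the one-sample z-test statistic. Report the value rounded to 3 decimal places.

test statistic = -0.914

SE = σ/√n = 15/√26 = 2.9417
z = (x̄−μ₀)/SE = (37.31−40)/2.9417 = -0.9144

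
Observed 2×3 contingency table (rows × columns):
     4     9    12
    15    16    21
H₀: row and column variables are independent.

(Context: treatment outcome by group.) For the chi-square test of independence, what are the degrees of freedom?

degrees of freedom = 2

df = (r−1)(c−1) = (2−1)·(3−1) = 2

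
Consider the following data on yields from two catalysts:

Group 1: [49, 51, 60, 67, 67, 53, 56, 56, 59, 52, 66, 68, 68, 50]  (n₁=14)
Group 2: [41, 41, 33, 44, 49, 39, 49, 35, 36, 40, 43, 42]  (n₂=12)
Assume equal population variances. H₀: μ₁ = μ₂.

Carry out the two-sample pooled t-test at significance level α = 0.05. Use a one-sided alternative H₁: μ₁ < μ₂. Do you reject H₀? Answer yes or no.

x̄₁=58.714, s₁=7.269, n₁=14
x̄₂=41.000, s₂=4.973, n₂=12
s_p² = [13·7.269² + 11·4.973²]/24 = 39.9524
SE = √(s_p²·(1/14+1/12)) = 2.4866
t = (58.714−41.000)/2.4866 = 7.1239
df = 24
p-value (one-sided, H₁ less) = 1.00000
At α=0.05: p ≥ α → fail to reject H₀

reject H₀: no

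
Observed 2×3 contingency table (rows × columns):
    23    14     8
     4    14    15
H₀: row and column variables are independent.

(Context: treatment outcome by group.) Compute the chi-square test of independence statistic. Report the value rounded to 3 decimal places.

Row totals [45, 33], col totals [27, 28, 23], n=78
χ² = (23−15.58)²/15.58 + (14−16.15)²/16.15 + (8−13.27)²/13.27 + (4−11.42)²/11.42 + (14−11.85)²/11.85 + (15−9.73)²/9.73 = 13.9857
df = 2

test statistic = 13.986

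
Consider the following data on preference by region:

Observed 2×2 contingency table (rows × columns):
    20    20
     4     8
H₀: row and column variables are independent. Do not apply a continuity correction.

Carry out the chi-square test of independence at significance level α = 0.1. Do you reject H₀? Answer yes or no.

reject H₀: no

Row totals [40, 12], col totals [24, 28], n=52
χ² = (20−18.46)²/18.46 + (20−21.54)²/21.54 + (4−5.54)²/5.54 + (8−6.46)²/6.46 = 1.0317
df = 1
p-value (upper-tail) = 0.30975
At α=0.1: p ≥ α → fail to reject H₀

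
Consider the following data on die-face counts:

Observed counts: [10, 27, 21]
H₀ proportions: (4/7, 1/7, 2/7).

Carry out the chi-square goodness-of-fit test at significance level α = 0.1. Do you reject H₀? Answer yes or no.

n = 58; E_i = n·p_i = [33.14, 8.29, 16.57]
χ² = (10−33.14)²/33.14 + (27−8.29)²/8.29 + (21−16.57)²/16.57 = 59.6121
df = 2
p-value (upper-tail) = 0.00000
At α=0.1: p < α → reject H₀

reject H₀: yes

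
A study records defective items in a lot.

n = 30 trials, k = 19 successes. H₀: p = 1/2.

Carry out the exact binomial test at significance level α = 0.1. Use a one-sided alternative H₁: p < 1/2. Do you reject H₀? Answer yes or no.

reject H₀: no

Exact binomial: n=30, k=19, p₀=1/2=0.5000
P(X≤19) from Σ C(n,i)·p₀^i·(1−p₀)^(n−i)
p-value (one-sided, H₁ less) = 0.95063
At α=0.1: p ≥ α → fail to reject H₀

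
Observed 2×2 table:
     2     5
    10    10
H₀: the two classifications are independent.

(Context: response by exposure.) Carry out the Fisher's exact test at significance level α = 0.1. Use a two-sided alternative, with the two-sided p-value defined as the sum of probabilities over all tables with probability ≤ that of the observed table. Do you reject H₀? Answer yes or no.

reject H₀: no

Margins: r₁=7, r₂=20, c₁=12, c₂=15, n=27
p_obs = C(7,2)·C(20,10)/C(27,12); sum pmf over tables with pmf ≤ p_obs
p-value (two-sided) = 0.40821
At α=0.1: p ≥ α → fail to reject H₀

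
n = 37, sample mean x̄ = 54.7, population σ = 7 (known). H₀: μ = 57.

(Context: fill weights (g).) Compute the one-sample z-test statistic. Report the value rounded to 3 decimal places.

test statistic = -1.999

SE = σ/√n = 7/√37 = 1.1508
z = (x̄−μ₀)/SE = (54.7−57)/1.1508 = -1.9986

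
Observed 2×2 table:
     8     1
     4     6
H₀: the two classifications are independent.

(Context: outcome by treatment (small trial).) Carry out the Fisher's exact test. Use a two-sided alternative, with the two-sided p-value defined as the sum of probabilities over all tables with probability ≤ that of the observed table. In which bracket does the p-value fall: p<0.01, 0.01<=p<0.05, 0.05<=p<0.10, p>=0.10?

Margins: r₁=9, r₂=10, c₁=12, c₂=7, n=19
p_obs = C(9,8)·C(10,4)/C(19,12); sum pmf over tables with pmf ≤ p_obs
p-value (two-sided) = 0.05728
→ bracket: 0.05<=p<0.10

p-value bracket: 0.05<=p<0.10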